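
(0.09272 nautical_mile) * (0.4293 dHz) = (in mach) 0.02165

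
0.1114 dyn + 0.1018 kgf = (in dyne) 9.983e+04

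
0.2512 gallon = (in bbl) 0.005981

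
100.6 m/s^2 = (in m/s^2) 100.6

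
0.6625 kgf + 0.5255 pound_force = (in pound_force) 1.986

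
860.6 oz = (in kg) 24.4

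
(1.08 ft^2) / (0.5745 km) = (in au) 1.167e-15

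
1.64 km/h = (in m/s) 0.4556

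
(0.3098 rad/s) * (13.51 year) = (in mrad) 1.32e+11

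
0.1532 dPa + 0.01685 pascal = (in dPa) 0.3217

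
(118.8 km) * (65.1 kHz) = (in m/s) 7.734e+09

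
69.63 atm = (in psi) 1023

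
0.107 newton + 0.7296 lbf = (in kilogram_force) 0.3419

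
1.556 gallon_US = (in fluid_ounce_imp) 207.3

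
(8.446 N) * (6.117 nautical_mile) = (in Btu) 90.69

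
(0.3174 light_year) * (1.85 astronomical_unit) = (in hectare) 8.311e+22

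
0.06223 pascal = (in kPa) 6.223e-05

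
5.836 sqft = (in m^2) 0.5422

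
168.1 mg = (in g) 0.1681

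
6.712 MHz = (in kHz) 6712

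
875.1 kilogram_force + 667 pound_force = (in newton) 1.155e+04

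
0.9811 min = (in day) 0.0006813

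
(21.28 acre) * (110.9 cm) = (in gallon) 2.523e+07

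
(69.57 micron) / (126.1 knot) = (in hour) 2.979e-10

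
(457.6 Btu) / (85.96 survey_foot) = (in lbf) 4143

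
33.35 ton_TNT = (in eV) 8.709e+29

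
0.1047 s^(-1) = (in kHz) 0.0001047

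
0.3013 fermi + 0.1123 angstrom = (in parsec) 3.639e-28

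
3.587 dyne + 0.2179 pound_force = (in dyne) 9.693e+04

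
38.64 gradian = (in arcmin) 2087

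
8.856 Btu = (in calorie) 2233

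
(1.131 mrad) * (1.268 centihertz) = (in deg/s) 0.0008217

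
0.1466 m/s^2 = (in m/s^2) 0.1466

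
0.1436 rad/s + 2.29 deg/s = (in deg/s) 10.52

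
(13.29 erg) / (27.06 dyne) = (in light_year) 5.191e-19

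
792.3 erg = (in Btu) 7.51e-08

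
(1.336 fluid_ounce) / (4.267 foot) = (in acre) 7.507e-09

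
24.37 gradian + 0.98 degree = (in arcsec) 8.249e+04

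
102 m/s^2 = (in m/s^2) 102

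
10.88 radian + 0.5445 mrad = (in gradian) 692.7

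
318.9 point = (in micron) 1.125e+05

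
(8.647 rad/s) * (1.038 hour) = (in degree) 1.851e+06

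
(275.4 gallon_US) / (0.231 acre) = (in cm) 0.1115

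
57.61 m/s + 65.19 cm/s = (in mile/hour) 130.3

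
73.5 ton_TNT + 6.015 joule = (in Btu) 2.915e+08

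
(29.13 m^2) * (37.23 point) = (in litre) 382.6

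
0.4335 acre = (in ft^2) 1.888e+04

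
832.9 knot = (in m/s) 428.5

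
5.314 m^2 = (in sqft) 57.2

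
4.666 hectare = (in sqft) 5.022e+05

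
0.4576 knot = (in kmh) 0.8475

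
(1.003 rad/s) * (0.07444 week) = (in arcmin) 1.552e+08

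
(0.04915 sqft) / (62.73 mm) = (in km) 7.279e-05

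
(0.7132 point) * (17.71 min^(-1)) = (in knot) 0.0001444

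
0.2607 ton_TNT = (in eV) 6.808e+27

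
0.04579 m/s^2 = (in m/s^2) 0.04579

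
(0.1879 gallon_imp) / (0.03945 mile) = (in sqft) 0.0001448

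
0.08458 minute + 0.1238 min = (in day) 0.0001447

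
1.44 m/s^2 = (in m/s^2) 1.44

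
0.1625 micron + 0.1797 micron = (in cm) 3.422e-05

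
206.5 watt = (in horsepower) 0.2769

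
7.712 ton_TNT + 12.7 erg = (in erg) 3.227e+17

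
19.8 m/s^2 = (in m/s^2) 19.8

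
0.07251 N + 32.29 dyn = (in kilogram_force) 0.007427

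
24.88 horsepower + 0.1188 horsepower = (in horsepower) 25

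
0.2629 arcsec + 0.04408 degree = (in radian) 0.0007706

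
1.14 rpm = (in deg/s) 6.84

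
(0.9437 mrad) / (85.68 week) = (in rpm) 1.739e-10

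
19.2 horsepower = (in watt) 1.432e+04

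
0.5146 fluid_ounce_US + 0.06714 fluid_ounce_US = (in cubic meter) 1.72e-05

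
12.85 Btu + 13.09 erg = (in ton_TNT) 3.24e-06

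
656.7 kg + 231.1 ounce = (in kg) 663.3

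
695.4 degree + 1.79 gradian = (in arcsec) 2.509e+06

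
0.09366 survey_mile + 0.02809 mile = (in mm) 1.959e+05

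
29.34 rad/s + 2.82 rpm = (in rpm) 283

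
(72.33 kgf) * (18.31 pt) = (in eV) 2.86e+19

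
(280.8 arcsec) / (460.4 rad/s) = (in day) 3.422e-11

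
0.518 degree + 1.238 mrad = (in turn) 0.001636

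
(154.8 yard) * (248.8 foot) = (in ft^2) 1.155e+05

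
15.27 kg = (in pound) 33.66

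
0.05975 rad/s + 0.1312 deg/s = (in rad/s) 0.06204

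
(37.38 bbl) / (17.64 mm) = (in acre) 0.08325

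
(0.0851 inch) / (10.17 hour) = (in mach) 1.734e-10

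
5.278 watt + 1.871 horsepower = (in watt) 1400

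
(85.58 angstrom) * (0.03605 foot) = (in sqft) 1.012e-09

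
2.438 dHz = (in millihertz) 243.8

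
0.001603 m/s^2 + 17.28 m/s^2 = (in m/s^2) 17.28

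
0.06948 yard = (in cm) 6.353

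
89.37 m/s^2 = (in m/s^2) 89.37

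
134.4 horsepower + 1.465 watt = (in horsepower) 134.4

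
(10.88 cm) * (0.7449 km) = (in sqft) 872.4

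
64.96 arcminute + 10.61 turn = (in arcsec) 1.375e+07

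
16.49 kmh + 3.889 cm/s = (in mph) 10.33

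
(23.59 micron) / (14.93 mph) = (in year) 1.121e-13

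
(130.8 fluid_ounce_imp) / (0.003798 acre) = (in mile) 1.502e-07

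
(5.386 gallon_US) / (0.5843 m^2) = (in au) 2.332e-13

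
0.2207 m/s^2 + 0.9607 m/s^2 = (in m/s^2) 1.181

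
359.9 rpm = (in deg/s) 2159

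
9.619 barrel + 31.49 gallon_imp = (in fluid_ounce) 5.655e+04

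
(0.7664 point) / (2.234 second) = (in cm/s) 0.0121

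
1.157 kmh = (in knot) 0.6247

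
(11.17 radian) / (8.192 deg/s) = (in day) 0.0009042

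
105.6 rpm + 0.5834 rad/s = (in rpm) 111.2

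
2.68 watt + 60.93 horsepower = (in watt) 4.544e+04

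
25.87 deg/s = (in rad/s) 0.4515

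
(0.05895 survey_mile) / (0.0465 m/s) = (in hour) 0.5667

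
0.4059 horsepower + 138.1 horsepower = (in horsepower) 138.5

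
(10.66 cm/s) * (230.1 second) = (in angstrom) 2.453e+11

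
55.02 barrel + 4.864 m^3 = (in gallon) 3596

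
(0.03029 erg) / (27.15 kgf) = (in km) 1.138e-14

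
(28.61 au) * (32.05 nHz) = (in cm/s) 1.372e+07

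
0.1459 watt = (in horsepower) 0.0001957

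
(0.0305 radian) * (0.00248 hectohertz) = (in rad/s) 0.007564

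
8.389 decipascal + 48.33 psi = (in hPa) 3332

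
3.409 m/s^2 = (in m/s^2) 3.409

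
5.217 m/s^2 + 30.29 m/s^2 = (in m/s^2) 35.51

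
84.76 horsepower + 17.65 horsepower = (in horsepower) 102.4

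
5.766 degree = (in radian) 0.1006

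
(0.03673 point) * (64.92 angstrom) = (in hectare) 8.412e-18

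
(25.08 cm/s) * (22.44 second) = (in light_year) 5.949e-16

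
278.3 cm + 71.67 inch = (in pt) 1.305e+04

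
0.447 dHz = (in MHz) 4.47e-08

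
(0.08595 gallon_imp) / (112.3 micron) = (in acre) 0.0008598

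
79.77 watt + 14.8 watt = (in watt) 94.57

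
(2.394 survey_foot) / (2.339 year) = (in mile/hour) 2.213e-08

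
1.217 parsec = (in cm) 3.755e+18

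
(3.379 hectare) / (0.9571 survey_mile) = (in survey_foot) 71.97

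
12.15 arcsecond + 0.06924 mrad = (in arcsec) 26.43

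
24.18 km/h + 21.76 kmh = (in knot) 24.81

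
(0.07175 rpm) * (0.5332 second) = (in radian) 0.004006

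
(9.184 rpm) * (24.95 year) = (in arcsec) 1.561e+14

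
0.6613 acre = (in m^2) 2676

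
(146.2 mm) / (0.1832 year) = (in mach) 7.432e-11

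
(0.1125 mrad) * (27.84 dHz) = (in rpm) 0.002991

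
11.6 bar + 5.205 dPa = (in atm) 11.45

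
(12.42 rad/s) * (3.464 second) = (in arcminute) 1.479e+05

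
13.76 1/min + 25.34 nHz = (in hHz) 0.002293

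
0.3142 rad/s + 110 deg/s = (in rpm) 21.33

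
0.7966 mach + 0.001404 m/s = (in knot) 527.3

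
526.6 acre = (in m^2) 2.131e+06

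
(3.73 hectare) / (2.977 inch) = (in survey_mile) 306.5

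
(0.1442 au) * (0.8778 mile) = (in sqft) 3.28e+14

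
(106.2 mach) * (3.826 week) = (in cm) 8.368e+12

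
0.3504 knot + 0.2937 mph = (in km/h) 1.122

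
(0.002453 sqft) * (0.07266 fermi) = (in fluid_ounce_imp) 5.828e-16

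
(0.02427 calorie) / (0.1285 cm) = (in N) 79.02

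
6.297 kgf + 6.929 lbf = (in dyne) 9.257e+06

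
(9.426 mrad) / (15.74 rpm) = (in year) 1.813e-10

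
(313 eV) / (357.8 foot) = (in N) 4.598e-19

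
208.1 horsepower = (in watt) 1.552e+05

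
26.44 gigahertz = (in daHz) 2.644e+09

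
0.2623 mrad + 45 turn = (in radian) 282.7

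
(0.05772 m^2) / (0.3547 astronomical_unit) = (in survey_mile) 6.759e-16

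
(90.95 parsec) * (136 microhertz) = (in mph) 8.538e+14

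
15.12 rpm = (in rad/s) 1.583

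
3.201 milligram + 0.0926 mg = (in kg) 3.294e-06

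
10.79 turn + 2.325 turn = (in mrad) 8.24e+04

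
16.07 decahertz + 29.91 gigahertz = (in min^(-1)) 1.795e+12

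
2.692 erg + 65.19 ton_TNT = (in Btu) 2.585e+08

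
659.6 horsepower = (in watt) 4.919e+05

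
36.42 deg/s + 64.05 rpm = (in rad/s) 7.343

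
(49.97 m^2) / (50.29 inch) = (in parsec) 1.268e-15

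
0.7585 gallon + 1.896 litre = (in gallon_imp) 1.049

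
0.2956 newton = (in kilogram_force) 0.03014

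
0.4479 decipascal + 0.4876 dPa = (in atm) 9.233e-07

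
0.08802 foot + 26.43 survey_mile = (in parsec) 1.378e-12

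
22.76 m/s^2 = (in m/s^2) 22.76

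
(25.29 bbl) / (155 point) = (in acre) 0.01817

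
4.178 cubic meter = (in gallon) 1104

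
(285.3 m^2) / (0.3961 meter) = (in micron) 7.203e+08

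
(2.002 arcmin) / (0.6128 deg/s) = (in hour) 1.512e-05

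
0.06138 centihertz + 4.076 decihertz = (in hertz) 0.4082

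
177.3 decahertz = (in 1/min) 1.064e+05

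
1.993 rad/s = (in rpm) 19.03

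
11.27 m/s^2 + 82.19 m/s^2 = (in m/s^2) 93.46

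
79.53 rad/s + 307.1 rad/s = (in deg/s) 2.215e+04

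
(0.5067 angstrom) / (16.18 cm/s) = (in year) 9.93e-18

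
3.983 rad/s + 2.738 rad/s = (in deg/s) 385.1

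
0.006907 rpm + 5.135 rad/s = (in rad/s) 5.136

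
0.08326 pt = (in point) 0.08326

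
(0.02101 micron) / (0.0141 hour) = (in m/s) 4.139e-10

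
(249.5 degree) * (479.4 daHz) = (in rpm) 1.994e+05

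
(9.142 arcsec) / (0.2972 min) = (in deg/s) 0.0001424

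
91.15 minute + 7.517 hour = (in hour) 9.036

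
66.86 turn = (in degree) 2.407e+04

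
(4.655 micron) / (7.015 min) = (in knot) 2.15e-08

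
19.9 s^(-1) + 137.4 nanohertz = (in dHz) 199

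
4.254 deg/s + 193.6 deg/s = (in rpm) 32.98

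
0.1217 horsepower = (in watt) 90.75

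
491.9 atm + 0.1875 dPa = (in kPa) 4.984e+04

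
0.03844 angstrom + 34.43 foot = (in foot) 34.43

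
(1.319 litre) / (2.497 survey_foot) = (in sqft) 0.01865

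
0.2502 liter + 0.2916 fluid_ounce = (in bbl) 0.001628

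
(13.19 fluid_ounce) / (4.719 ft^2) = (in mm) 0.8898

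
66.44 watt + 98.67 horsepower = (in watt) 7.364e+04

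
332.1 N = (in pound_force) 74.66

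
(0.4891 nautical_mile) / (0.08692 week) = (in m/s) 0.01723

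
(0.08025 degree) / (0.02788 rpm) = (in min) 0.007996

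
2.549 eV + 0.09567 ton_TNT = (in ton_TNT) 0.09567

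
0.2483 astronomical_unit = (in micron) 3.715e+16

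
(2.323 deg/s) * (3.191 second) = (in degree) 7.413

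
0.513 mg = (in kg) 5.13e-07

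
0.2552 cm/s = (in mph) 0.005709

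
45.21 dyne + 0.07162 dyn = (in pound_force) 0.0001018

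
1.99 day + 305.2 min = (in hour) 52.85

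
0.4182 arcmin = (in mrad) 0.1216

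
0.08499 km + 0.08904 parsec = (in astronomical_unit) 1.837e+04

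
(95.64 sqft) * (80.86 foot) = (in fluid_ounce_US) 7.405e+06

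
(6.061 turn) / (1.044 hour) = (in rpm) 0.09676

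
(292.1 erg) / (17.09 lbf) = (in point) 0.001089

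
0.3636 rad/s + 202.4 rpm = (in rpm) 205.9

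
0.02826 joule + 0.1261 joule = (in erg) 1.544e+06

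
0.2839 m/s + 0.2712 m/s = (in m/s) 0.5551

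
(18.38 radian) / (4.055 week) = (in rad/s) 7.495e-06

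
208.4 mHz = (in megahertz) 2.084e-07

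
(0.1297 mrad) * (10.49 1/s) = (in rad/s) 0.001361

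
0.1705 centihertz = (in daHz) 0.0001705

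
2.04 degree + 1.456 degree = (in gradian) 3.884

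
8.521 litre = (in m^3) 0.008521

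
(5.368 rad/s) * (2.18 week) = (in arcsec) 1.46e+12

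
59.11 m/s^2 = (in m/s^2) 59.11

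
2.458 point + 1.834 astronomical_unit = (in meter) 2.744e+11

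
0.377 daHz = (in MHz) 3.77e-06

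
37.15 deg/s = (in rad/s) 0.6484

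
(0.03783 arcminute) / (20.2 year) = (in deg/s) 9.898e-13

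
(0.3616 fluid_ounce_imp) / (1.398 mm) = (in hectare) 7.349e-07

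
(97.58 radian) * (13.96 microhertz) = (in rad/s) 0.001362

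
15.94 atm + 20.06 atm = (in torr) 2.736e+04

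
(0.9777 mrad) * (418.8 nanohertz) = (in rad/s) 4.095e-10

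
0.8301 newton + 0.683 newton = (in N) 1.513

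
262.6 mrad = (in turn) 0.04179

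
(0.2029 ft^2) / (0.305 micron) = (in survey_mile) 38.4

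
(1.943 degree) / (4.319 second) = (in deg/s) 0.4499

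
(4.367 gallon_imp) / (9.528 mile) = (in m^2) 1.295e-06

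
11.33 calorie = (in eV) 2.959e+20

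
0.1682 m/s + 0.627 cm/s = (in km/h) 0.6281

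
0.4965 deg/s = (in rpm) 0.08275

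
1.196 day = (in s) 1.033e+05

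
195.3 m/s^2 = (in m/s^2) 195.3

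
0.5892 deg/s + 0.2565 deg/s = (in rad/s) 0.01476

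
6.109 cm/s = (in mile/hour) 0.1367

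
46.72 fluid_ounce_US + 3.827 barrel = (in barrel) 3.836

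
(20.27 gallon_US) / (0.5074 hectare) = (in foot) 4.961e-05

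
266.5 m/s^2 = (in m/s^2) 266.5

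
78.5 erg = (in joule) 7.85e-06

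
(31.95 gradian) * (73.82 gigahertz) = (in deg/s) 2.123e+12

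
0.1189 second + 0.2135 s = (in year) 1.054e-08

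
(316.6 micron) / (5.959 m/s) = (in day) 6.149e-10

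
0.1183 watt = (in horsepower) 0.0001586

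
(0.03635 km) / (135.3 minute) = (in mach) 1.315e-05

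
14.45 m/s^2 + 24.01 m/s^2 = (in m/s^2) 38.46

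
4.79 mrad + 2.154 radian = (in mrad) 2159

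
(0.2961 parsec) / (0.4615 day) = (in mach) 6.73e+08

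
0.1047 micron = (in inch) 4.122e-06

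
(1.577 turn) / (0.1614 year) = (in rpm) 1.859e-05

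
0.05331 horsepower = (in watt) 39.75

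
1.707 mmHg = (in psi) 0.03301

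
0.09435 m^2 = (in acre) 2.331e-05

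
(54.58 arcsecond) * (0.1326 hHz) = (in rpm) 0.03351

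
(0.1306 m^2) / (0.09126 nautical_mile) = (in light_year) 8.168e-20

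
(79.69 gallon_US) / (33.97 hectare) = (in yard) 9.711e-07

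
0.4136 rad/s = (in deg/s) 23.7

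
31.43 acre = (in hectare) 12.72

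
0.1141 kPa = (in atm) 0.001126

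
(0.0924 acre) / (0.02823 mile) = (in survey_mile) 0.005114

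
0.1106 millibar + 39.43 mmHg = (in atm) 0.05199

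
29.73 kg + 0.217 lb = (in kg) 29.83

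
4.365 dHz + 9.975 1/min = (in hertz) 0.6028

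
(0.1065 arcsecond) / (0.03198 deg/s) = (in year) 2.933e-11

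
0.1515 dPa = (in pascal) 0.01515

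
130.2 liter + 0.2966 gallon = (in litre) 131.3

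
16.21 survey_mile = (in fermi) 2.609e+19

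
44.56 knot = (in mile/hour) 51.28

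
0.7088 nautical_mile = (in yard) 1436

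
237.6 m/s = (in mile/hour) 531.5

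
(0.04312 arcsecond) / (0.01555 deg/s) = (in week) 1.274e-09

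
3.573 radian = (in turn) 0.5687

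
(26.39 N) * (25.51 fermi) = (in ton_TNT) 1.609e-22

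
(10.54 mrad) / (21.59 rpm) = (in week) 7.708e-09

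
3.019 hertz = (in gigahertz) 3.019e-09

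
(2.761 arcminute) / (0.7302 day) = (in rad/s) 1.273e-08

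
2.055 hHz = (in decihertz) 2055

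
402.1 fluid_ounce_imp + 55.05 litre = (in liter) 66.47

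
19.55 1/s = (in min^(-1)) 1173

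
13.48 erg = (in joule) 1.348e-06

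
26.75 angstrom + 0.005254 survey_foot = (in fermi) 1.601e+12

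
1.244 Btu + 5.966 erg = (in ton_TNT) 3.137e-07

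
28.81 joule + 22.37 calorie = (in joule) 122.4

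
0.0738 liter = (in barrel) 0.0004642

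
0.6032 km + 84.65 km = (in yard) 9.323e+04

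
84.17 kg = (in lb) 185.6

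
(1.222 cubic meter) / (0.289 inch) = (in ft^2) 1792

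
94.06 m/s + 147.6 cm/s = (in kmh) 343.9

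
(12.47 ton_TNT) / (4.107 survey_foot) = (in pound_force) 9.37e+09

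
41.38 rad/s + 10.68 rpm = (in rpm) 405.8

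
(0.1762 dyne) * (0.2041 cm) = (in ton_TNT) 8.595e-19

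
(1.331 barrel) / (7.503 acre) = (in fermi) 6.969e+09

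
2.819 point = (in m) 0.0009945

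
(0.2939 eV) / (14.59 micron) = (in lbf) 7.256e-16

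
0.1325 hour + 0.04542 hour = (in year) 2.031e-05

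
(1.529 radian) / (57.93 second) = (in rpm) 0.252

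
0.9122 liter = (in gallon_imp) 0.2007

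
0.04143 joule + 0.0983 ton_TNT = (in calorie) 9.83e+07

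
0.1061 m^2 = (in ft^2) 1.142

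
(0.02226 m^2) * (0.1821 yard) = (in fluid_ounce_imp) 130.5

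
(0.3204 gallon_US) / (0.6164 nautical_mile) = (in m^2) 1.062e-06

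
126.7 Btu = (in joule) 1.337e+05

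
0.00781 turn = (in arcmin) 168.7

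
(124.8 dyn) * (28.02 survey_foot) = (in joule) 0.01066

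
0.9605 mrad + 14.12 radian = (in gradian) 899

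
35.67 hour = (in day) 1.486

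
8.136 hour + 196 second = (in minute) 491.4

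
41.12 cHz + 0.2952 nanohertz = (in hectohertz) 0.004112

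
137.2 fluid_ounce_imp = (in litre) 3.898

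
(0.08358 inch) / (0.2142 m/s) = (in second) 0.009911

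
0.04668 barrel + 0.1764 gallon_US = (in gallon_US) 2.137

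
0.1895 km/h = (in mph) 0.1177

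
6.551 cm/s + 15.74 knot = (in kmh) 29.39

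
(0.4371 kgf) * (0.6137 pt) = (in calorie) 0.0002218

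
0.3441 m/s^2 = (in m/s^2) 0.3441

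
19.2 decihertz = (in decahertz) 0.192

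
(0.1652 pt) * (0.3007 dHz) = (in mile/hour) 3.92e-06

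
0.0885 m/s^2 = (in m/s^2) 0.0885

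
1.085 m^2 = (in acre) 0.0002681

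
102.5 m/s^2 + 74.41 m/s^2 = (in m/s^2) 176.9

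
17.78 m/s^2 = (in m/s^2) 17.78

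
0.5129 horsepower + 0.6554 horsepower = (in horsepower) 1.168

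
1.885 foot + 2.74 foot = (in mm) 1410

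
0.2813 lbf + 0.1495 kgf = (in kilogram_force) 0.2771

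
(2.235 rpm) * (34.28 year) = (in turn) 4.027e+07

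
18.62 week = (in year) 0.3571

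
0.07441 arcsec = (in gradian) 2.297e-05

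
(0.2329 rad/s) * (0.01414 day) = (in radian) 284.5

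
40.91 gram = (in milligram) 4.091e+04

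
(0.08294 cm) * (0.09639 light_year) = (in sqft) 8.141e+12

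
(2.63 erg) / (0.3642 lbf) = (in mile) 1.009e-10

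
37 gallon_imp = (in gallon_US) 44.44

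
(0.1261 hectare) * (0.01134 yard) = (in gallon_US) 3454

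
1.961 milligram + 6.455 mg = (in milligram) 8.416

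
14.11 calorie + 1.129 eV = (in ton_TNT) 1.411e-08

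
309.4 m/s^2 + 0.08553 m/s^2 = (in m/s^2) 309.5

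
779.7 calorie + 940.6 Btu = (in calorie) 2.38e+05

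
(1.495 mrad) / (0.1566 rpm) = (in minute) 0.001519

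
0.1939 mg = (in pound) 4.275e-07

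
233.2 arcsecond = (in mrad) 1.131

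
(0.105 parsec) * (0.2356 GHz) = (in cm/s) 7.633e+25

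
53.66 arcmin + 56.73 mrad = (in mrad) 72.34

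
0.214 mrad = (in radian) 0.000214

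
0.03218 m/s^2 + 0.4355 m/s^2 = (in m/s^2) 0.4677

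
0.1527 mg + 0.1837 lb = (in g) 83.33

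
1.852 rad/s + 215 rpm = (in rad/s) 24.37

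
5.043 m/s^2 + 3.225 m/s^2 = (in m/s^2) 8.268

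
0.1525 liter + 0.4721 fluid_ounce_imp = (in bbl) 0.001044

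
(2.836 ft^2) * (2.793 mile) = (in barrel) 7449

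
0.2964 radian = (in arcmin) 1019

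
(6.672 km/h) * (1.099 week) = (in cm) 1.232e+08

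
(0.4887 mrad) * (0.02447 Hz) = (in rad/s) 1.196e-05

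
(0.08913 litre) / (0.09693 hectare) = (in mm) 9.195e-05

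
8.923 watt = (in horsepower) 0.01197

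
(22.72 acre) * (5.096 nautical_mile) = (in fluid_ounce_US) 2.934e+13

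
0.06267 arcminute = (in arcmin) 0.06267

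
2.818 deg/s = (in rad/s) 0.04918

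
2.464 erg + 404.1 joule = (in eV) 2.522e+21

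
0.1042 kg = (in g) 104.2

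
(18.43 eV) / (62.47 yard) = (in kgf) 5.271e-21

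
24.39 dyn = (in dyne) 24.39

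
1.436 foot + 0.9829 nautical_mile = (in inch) 7.168e+04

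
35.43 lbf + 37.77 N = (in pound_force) 43.92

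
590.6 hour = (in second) 2.126e+06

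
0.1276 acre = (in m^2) 516.4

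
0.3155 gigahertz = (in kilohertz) 3.155e+05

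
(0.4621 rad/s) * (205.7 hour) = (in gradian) 2.178e+07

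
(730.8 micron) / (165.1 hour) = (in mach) 3.611e-12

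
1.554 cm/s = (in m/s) 0.01554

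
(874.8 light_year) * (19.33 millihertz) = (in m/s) 1.6e+17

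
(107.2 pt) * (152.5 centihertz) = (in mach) 0.0001694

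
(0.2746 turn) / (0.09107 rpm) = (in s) 180.9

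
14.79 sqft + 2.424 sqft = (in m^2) 1.599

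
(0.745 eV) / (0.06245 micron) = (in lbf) 4.297e-13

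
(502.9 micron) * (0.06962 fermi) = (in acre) 8.652e-24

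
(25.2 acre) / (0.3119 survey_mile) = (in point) 5.759e+05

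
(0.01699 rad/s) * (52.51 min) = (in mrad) 5.353e+04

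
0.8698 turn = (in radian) 5.465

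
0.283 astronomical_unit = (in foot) 1.389e+11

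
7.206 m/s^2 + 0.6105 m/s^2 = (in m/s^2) 7.817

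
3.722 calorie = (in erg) 1.557e+08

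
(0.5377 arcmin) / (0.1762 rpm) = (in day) 9.811e-08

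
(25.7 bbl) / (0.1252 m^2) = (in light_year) 3.45e-15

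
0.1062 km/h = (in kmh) 0.1062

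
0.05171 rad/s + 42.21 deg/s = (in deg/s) 45.17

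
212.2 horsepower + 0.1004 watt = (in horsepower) 212.2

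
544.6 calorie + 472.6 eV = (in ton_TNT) 5.446e-07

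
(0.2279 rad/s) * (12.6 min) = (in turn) 27.42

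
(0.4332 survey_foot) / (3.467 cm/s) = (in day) 4.408e-05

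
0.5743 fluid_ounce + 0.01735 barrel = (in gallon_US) 0.7332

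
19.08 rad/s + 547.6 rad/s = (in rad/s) 566.7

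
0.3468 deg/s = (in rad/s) 0.006053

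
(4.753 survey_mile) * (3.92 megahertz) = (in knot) 5.829e+10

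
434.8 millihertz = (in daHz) 0.04348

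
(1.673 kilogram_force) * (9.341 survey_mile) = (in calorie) 5.895e+04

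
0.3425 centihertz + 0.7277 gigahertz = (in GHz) 0.7277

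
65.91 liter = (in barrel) 0.4146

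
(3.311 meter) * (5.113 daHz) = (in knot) 329.1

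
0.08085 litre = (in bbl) 0.0005085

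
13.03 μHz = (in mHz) 0.01303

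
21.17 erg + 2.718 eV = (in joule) 2.117e-06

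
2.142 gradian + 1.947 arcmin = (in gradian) 2.178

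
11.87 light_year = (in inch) 4.421e+18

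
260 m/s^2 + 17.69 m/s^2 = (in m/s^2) 277.7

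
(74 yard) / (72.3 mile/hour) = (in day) 2.423e-05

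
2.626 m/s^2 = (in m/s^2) 2.626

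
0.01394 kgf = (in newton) 0.1367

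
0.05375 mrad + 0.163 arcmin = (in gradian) 0.00644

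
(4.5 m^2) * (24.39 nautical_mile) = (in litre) 2.033e+08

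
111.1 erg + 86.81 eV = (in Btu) 1.053e-08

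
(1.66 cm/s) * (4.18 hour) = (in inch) 9835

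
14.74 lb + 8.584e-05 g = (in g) 6686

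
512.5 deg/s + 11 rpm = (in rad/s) 10.1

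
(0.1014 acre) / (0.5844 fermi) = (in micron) 7.022e+23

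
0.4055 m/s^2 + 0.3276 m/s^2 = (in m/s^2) 0.7331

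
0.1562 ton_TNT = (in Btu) 6.194e+05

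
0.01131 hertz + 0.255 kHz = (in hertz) 255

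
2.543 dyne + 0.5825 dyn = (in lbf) 7.026e-06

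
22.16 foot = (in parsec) 2.189e-16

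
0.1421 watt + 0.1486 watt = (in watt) 0.2907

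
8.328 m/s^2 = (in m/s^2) 8.328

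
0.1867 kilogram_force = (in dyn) 1.831e+05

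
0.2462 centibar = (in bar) 0.002462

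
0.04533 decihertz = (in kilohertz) 4.533e-06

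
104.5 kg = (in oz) 3686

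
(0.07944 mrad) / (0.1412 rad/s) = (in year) 1.784e-11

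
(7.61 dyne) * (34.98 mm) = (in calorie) 6.362e-07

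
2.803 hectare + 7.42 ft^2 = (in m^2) 2.803e+04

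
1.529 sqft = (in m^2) 0.142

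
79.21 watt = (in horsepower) 0.1062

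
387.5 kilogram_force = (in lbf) 854.3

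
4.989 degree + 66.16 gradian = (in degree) 64.53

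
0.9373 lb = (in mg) 4.252e+05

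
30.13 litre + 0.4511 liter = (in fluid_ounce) 1034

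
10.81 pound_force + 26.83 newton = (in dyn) 7.492e+06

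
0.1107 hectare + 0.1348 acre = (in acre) 0.4083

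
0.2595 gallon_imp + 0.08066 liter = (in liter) 1.26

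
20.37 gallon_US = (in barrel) 0.485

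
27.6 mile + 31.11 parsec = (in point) 2.721e+21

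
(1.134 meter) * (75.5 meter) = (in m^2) 85.62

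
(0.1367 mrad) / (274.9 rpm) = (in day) 5.496e-11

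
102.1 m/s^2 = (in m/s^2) 102.1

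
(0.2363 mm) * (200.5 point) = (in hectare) 1.671e-09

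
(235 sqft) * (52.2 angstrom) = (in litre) 0.000114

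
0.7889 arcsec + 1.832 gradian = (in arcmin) 98.94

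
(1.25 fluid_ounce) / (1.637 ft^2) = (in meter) 0.0002431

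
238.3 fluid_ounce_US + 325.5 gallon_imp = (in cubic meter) 1.487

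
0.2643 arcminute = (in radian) 7.688e-05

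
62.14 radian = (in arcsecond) 1.282e+07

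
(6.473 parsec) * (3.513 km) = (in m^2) 7.017e+20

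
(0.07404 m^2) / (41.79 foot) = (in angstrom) 5.813e+07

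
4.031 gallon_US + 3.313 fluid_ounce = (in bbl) 0.09659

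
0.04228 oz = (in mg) 1199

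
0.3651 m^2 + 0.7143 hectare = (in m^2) 7143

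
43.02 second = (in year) 1.364e-06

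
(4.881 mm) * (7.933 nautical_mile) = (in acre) 0.01772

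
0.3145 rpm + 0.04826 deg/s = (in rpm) 0.3225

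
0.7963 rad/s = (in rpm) 7.604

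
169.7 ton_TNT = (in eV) 4.432e+30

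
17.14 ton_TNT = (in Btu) 6.797e+07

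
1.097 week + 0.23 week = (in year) 0.02545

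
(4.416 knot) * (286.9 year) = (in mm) 2.055e+13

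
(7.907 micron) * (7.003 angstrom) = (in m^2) 5.537e-15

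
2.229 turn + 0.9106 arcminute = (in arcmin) 4.815e+04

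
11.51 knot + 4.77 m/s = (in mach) 0.0314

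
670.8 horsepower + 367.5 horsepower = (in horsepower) 1038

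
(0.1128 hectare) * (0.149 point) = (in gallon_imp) 13.04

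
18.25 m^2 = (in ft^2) 196.4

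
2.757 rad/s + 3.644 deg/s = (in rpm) 26.93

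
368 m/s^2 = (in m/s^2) 368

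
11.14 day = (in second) 9.625e+05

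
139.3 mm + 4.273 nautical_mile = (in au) 5.29e-08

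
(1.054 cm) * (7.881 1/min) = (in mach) 4.066e-06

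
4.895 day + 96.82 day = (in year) 0.2787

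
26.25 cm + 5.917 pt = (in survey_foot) 0.8681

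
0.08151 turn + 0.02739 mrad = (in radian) 0.5122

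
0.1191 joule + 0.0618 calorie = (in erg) 3.777e+06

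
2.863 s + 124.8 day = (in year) 0.3419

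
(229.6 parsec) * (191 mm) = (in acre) 3.344e+14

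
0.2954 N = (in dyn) 2.954e+04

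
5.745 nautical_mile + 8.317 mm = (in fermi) 1.064e+19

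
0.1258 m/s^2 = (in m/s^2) 0.1258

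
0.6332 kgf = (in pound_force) 1.396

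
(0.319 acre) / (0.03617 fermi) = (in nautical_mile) 1.927e+16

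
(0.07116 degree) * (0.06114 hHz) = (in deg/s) 0.4351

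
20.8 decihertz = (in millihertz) 2080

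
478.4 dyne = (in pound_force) 0.001075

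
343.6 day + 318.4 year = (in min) 1.678e+08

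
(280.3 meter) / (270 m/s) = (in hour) 0.0002884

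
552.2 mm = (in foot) 1.812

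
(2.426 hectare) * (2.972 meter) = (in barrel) 4.535e+05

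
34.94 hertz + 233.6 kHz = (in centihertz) 2.336e+07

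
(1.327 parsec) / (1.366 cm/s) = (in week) 4.956e+12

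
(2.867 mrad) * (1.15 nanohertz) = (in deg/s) 1.889e-10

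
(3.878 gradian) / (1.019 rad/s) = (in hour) 1.661e-05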